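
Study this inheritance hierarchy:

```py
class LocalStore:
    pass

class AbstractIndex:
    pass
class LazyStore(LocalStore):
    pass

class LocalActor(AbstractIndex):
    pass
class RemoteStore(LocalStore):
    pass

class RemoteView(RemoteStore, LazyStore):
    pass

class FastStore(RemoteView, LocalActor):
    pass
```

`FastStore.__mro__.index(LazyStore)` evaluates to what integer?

3

L[FastStore] = FastStore + merge(L[RemoteView], L[LocalActor], [RemoteView LocalActor])
  take RemoteView:  [RemoteView RemoteStore LazyStore LocalStore object] + [LocalActor AbstractIndex object] + [RemoteView LocalActor]
  take RemoteStore:  [RemoteStore LazyStore LocalStore object] + [LocalActor AbstractIndex object] + [LocalActor]
  take LazyStore:  [LazyStore LocalStore object] + [LocalActor AbstractIndex object] + [LocalActor]
  take LocalStore:  [LocalStore object] + [LocalActor AbstractIndex object] + [LocalActor]
  take LocalActor:  [object] + [LocalActor AbstractIndex object] + [LocalActor]
  take AbstractIndex:  [object] + [AbstractIndex object]
  take object:  [object] + [object]
MRO: FastStore RemoteView RemoteStore LazyStore LocalStore LocalActor AbstractIndex object
LazyStore sits at index 3.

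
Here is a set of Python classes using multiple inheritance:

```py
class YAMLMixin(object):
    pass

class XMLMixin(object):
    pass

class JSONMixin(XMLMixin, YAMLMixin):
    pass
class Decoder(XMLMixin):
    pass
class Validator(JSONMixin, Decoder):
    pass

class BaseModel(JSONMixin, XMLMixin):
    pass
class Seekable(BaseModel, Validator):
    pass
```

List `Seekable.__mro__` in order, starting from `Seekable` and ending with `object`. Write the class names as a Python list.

[Seekable, BaseModel, Validator, JSONMixin, Decoder, XMLMixin, YAMLMixin, object]

L[Seekable] = Seekable + merge(L[BaseModel], L[Validator], [BaseModel Validator])
  take BaseModel:  [BaseModel JSONMixin XMLMixin YAMLMixin object] + [Validator JSONMixin Decoder XMLMixin YAMLMixin object] + [BaseModel Validator]
  take Validator:  [JSONMixin XMLMixin YAMLMixin object] + [Validator JSONMixin Decoder XMLMixin YAMLMixin object] + [Validator]
  take JSONMixin:  [JSONMixin XMLMixin YAMLMixin object] + [JSONMixin Decoder XMLMixin YAMLMixin object]
  take Decoder:  [XMLMixin YAMLMixin object] + [Decoder XMLMixin YAMLMixin object]
  take XMLMixin:  [XMLMixin YAMLMixin object] + [XMLMixin YAMLMixin object]
  take YAMLMixin:  [YAMLMixin object] + [YAMLMixin object]
  take object:  [object] + [object]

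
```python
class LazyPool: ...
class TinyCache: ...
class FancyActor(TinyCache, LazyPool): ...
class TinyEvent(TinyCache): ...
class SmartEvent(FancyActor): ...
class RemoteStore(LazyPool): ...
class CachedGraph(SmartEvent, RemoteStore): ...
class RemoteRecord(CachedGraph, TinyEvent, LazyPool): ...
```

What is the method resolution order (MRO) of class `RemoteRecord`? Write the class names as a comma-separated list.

RemoteRecord, CachedGraph, SmartEvent, FancyActor, TinyEvent, TinyCache, RemoteStore, LazyPool, object

L[RemoteRecord] = RemoteRecord + merge(L[CachedGraph], L[TinyEvent], L[LazyPool], [CachedGraph TinyEvent LazyPool])
  take CachedGraph:  [CachedGraph SmartEvent FancyActor TinyCache RemoteStore LazyPool object] + [TinyEvent TinyCache object] + [LazyPool object] + [CachedGraph TinyEvent LazyPool]
  take SmartEvent:  [SmartEvent FancyActor TinyCache RemoteStore LazyPool object] + [TinyEvent TinyCache object] + [LazyPool object] + [TinyEvent LazyPool]
  take FancyActor:  [FancyActor TinyCache RemoteStore LazyPool object] + [TinyEvent TinyCache object] + [LazyPool object] + [TinyEvent LazyPool]
  take TinyEvent:  [TinyCache RemoteStore LazyPool object] + [TinyEvent TinyCache object] + [LazyPool object] + [TinyEvent LazyPool]
  take TinyCache:  [TinyCache RemoteStore LazyPool object] + [TinyCache object] + [LazyPool object] + [LazyPool]
  take RemoteStore:  [RemoteStore LazyPool object] + [object] + [LazyPool object] + [LazyPool]
  take LazyPool:  [LazyPool object] + [object] + [LazyPool object] + [LazyPool]
  take object:  [object] + [object] + [object]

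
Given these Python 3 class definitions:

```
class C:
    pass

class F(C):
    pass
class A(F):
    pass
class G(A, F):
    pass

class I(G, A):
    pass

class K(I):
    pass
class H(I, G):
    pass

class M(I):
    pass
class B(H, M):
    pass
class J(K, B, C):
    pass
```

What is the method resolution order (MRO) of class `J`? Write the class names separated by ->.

J -> K -> B -> H -> M -> I -> G -> A -> F -> C -> object

L[J] = J + merge(L[K], L[B], L[C], [K B C])
  take K:  [K I G A F C object] + [B H M I G A F C object] + [C object] + [K B C]
  take B:  [I G A F C object] + [B H M I G A F C object] + [C object] + [B C]
  take H:  [I G A F C object] + [H M I G A F C object] + [C object] + [C]
  take M:  [I G A F C object] + [M I G A F C object] + [C object] + [C]
  take I:  [I G A F C object] + [I G A F C object] + [C object] + [C]
  take G:  [G A F C object] + [G A F C object] + [C object] + [C]
  take A:  [A F C object] + [A F C object] + [C object] + [C]
  take F:  [F C object] + [F C object] + [C object] + [C]
  take C:  [C object] + [C object] + [C object] + [C]
  take object:  [object] + [object] + [object]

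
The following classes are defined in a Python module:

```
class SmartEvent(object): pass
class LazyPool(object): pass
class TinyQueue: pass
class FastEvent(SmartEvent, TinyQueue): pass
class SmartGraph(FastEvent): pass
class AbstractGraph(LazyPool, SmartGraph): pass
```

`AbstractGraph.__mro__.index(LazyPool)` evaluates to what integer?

1

L[AbstractGraph] = AbstractGraph + merge(L[LazyPool], L[SmartGraph], [LazyPool SmartGraph])
  take LazyPool:  [LazyPool object] + [SmartGraph FastEvent SmartEvent TinyQueue object] + [LazyPool SmartGraph]
  take SmartGraph:  [object] + [SmartGraph FastEvent SmartEvent TinyQueue object] + [SmartGraph]
  take FastEvent:  [object] + [FastEvent SmartEvent TinyQueue object]
  take SmartEvent:  [object] + [SmartEvent TinyQueue object]
  take TinyQueue:  [object] + [TinyQueue object]
  take object:  [object] + [object]
MRO: AbstractGraph LazyPool SmartGraph FastEvent SmartEvent TinyQueue object
LazyPool sits at index 1.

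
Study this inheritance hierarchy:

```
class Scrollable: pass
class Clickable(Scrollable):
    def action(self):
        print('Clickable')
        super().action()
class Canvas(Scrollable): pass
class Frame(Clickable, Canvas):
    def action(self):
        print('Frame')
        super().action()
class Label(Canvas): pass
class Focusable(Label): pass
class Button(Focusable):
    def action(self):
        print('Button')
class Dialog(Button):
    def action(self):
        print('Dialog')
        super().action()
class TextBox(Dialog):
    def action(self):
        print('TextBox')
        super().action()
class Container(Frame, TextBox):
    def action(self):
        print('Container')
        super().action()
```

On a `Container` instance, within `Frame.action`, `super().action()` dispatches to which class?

Clickable

L[Container] = Container + merge(L[Frame], L[TextBox], [Frame TextBox])
  take Frame:  [Frame Clickable Canvas Scrollable object] + [TextBox Dialog Button Focusable Label Canvas Scrollable object] + [Frame TextBox]
  take Clickable:  [Clickable Canvas Scrollable object] + [TextBox Dialog Button Focusable Label Canvas Scrollable object] + [TextBox]
  take TextBox:  [Canvas Scrollable object] + [TextBox Dialog Button Focusable Label Canvas Scrollable object] + [TextBox]
  take Dialog:  [Canvas Scrollable object] + [Dialog Button Focusable Label Canvas Scrollable object]
  take Button:  [Canvas Scrollable object] + [Button Focusable Label Canvas Scrollable object]
  take Focusable:  [Canvas Scrollable object] + [Focusable Label Canvas Scrollable object]
  take Label:  [Canvas Scrollable object] + [Label Canvas Scrollable object]
  take Canvas:  [Canvas Scrollable object] + [Canvas Scrollable object]
  take Scrollable:  [Scrollable object] + [Scrollable object]
  take object:  [object] + [object]
MRO: Container Frame Clickable TextBox Dialog Button Focusable Label Canvas Scrollable object
super() in Frame.action on a Container instance goes to the class after Frame in Container's MRO: Clickable.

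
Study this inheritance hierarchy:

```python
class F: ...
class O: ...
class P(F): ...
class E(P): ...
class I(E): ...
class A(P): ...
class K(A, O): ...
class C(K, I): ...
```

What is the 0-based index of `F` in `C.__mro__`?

6

L[C] = C + merge(L[K], L[I], [K I])
  take K:  [K A P F O object] + [I E P F object] + [K I]
  take A:  [A P F O object] + [I E P F object] + [I]
  take I:  [P F O object] + [I E P F object] + [I]
  take E:  [P F O object] + [E P F object]
  take P:  [P F O object] + [P F object]
  take F:  [F O object] + [F object]
  take O:  [O object] + [object]
  take object:  [object] + [object]
MRO: C K A I E P F O object
F sits at index 6.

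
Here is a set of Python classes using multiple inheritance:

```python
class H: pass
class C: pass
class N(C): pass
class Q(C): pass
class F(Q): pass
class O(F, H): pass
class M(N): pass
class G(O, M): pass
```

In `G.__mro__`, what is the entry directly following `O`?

F

L[G] = G + merge(L[O], L[M], [O M])
  take O:  [O F Q C H object] + [M N C object] + [O M]
  take F:  [F Q C H object] + [M N C object] + [M]
  take Q:  [Q C H object] + [M N C object] + [M]
  take M:  [C H object] + [M N C object] + [M]
  take N:  [C H object] + [N C object]
  take C:  [C H object] + [C object]
  take H:  [H object] + [object]
  take object:  [object] + [object]
MRO: G O F Q M N C H object
O is at position 1; next is F.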